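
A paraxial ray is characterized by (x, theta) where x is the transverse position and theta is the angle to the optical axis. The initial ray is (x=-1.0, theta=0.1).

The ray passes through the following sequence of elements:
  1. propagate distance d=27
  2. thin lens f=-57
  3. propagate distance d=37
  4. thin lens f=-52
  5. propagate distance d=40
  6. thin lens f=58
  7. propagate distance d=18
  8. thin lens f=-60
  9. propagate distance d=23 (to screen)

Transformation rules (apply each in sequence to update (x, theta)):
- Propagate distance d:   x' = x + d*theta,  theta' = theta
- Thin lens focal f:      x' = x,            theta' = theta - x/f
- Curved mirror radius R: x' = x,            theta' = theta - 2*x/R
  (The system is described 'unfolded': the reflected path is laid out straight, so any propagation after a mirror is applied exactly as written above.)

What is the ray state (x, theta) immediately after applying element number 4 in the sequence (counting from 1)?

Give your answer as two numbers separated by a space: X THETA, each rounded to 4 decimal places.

Answer: 6.5035 0.2549

Derivation:
Initial: x=-1.0000 theta=0.1000
After 1 (propagate distance d=27): x=1.7000 theta=0.1000
After 2 (thin lens f=-57): x=1.7000 theta=37/285 (≈0.1298)
After 3 (propagate distance d=37): x=3707/570 (≈6.5035) theta=37/285 (≈0.1298)
After 4 (thin lens f=-52): x=3707/570 (≈6.5035) theta=1511/5928 (≈0.2549)
Rounded to 4 decimal places: x = 6.5035, theta = 0.2549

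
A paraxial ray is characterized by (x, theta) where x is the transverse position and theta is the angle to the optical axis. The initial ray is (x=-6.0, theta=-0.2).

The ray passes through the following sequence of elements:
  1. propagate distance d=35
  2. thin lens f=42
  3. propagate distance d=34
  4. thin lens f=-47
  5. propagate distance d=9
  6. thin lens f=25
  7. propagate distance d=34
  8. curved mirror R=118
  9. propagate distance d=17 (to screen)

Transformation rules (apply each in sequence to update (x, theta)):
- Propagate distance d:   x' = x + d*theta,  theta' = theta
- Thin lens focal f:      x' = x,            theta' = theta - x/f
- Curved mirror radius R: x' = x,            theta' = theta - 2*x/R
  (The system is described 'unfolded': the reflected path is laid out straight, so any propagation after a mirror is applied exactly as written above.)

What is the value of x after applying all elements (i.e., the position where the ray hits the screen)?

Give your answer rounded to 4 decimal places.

Answer: 5.8058

Derivation:
Initial: x=-6.0000 theta=-0.2000
After 1 (propagate distance d=35): x=-13.0000 theta=-0.2000
After 2 (thin lens f=42): x=-13.0000 theta=23/210 (≈0.1095)
After 3 (propagate distance d=34): x=-974/105 (≈-9.2762) theta=23/210 (≈0.1095)
After 4 (thin lens f=-47): x=-974/105 (≈-9.2762) theta=-289/3290 (≈-0.0878)
After 5 (propagate distance d=9): x=-99359/9870 (≈-10.0668) theta=-289/3290 (≈-0.0878)
After 6 (thin lens f=25): x=-99359/9870 (≈-10.0668) theta=38842/123375 (≈0.3148)
After 7 (propagate distance d=34): x=52427/82250 (≈0.6374) theta=38842/123375 (≈0.3148)
After 8 (curved mirror R=118): x=52427/82250 (≈0.6374) theta=177043/582330 (≈0.3040)
After 9 (propagate distance d=17 (to screen)): x=42261427/7279125 (≈5.8058) theta=177043/582330 (≈0.3040)
Rounded to 4 decimal places: x = 5.8058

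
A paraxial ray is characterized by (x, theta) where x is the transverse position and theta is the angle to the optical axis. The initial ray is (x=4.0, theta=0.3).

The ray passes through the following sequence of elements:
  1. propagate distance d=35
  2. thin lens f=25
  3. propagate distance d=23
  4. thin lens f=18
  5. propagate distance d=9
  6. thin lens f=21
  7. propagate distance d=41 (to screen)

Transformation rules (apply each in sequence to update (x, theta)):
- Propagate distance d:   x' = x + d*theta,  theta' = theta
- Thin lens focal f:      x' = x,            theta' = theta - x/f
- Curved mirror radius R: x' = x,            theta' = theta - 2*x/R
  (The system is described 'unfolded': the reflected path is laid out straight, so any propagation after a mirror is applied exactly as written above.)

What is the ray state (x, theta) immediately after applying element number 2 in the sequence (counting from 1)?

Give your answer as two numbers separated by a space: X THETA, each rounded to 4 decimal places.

Initial: x=4.0000 theta=0.3000
After 1 (propagate distance d=35): x=14.5000 theta=0.3000
After 2 (thin lens f=25): x=14.5000 theta=-0.2800
Rounded to 4 decimal places: x = 14.5000, theta = -0.2800

Answer: 14.5000 -0.2800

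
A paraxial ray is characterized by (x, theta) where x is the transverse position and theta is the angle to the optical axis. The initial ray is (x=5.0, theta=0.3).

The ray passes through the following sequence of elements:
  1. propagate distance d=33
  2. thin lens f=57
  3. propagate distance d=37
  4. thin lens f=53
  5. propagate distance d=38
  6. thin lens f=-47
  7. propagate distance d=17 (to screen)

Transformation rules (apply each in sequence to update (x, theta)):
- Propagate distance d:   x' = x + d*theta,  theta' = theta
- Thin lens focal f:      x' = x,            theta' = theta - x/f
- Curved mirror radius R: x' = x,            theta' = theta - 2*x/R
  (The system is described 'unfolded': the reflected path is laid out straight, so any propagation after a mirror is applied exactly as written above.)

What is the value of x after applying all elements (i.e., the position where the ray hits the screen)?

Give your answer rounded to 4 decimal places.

Initial: x=5.0000 theta=0.3000
After 1 (propagate distance d=33): x=14.9000 theta=0.3000
After 2 (thin lens f=57): x=14.9000 theta=11/285 (≈0.0386)
After 3 (propagate distance d=37): x=9307/570 (≈16.3281) theta=11/285 (≈0.0386)
After 4 (thin lens f=53): x=9307/570 (≈16.3281) theta=-8141/30210 (≈-0.2695)
After 5 (propagate distance d=38): x=183913/30210 (≈6.0878) theta=-8141/30210 (≈-0.2695)
After 6 (thin lens f=-47): x=183913/30210 (≈6.0878) theta=-33119/236645 (≈-0.1400)
After 7 (propagate distance d=17 (to screen)): x=5265773/1419870 (≈3.7086) theta=-33119/236645 (≈-0.1400)
Rounded to 4 decimal places: x = 3.7086

Answer: 3.7086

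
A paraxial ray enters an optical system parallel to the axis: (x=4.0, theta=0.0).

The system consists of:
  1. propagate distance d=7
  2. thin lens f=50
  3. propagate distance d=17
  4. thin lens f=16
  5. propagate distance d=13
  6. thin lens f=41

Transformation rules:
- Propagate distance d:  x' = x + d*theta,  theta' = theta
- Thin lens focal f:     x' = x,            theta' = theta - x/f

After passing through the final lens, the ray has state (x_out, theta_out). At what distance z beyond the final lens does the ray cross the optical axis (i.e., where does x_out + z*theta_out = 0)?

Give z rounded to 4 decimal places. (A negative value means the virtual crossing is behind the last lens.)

Initial: x=4.0000 theta=0.0000
After 1 (propagate distance d=7): x=4.0000 theta=0.0000
After 2 (thin lens f=50): x=4.0000 theta=-0.0800
After 3 (propagate distance d=17): x=2.6400 theta=-0.0800
After 4 (thin lens f=16): x=2.6400 theta=-0.2450
After 5 (propagate distance d=13): x=-0.5450 theta=-0.2450
After 6 (thin lens f=41): x=-0.5450 theta=-19/82 (≈-0.2317)
z_focus = -x_out/theta_out = -(-0.5450)/(-19/82) = -4469/1900 ≈ -2.3521
Rounded to 4 decimal places: z = -2.3521

Answer: -2.3521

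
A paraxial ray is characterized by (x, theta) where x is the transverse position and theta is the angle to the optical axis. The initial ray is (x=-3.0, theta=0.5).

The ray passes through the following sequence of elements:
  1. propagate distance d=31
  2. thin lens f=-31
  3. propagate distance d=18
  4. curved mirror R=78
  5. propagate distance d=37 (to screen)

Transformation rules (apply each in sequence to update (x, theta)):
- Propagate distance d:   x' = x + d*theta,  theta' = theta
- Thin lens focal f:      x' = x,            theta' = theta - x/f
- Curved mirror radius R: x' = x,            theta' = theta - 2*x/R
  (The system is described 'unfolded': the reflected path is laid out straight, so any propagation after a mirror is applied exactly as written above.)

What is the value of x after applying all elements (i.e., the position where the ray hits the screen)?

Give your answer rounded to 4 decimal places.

Initial: x=-3.0000 theta=0.5000
After 1 (propagate distance d=31): x=12.5000 theta=0.5000
After 2 (thin lens f=-31): x=12.5000 theta=28/31 (≈0.9032)
After 3 (propagate distance d=18): x=1783/62 (≈28.7581) theta=28/31 (≈0.9032)
After 4 (curved mirror R=78): x=1783/62 (≈28.7581) theta=401/2418 (≈0.1658)
After 5 (propagate distance d=37 (to screen)): x=42187/1209 (≈34.8941) theta=401/2418 (≈0.1658)
Rounded to 4 decimal places: x = 34.8941

Answer: 34.8941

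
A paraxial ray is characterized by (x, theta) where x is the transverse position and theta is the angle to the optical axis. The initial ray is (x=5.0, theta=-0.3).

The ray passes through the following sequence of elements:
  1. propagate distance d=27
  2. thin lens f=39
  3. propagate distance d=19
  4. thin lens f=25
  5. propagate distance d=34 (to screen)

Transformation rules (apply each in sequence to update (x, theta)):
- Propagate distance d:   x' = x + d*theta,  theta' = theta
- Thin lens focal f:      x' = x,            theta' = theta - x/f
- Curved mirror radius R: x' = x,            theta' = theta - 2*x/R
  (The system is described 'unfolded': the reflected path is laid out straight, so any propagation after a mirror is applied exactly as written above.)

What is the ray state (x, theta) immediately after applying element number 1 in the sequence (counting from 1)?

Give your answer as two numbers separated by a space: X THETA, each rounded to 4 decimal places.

Answer: -3.1000 -0.3000

Derivation:
Initial: x=5.0000 theta=-0.3000
After 1 (propagate distance d=27): x=-3.1000 theta=-0.3000
Rounded to 4 decimal places: x = -3.1000, theta = -0.3000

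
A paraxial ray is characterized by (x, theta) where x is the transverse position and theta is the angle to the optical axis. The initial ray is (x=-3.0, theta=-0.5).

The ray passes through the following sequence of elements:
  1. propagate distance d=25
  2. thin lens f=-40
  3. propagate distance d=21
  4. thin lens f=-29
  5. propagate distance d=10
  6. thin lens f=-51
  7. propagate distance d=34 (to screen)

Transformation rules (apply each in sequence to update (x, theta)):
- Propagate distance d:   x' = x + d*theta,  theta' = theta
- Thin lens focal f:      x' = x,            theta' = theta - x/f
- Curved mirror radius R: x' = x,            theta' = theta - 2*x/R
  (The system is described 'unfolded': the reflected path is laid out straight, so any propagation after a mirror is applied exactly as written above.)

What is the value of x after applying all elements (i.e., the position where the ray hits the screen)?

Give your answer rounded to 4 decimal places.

Initial: x=-3.0000 theta=-0.5000
After 1 (propagate distance d=25): x=-15.5000 theta=-0.5000
After 2 (thin lens f=-40): x=-15.5000 theta=-0.8875
After 3 (propagate distance d=21): x=-34.1375 theta=-0.8875
After 4 (thin lens f=-29): x=-34.1375 theta=-479/232 (≈-2.0647)
After 5 (propagate distance d=10): x=-127099/2320 (≈-54.7841) theta=-479/232 (≈-2.0647)
After 6 (thin lens f=-51): x=-127099/2320 (≈-54.7841) theta=-371389/118320 (≈-3.1389)
After 7 (propagate distance d=34 (to screen)): x=-224815/1392 (≈-161.5050) theta=-371389/118320 (≈-3.1389)
Rounded to 4 decimal places: x = -161.5050

Answer: -161.5050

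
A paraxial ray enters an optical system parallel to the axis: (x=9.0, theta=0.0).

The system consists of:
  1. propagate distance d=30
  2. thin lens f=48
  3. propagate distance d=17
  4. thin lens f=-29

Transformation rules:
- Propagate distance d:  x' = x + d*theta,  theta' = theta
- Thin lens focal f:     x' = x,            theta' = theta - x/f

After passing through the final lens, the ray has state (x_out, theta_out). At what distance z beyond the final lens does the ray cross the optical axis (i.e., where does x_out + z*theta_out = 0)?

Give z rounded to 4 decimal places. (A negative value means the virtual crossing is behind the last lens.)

Answer: -449.5000

Derivation:
Initial: x=9.0000 theta=0.0000
After 1 (propagate distance d=30): x=9.0000 theta=0.0000
After 2 (thin lens f=48): x=9.0000 theta=-0.1875
After 3 (propagate distance d=17): x=5.8125 theta=-0.1875
After 4 (thin lens f=-29): x=5.8125 theta=3/232 (≈0.0129)
z_focus = -x_out/theta_out = -(5.8125)/(3/232) = -449.5000
Rounded to 4 decimal places: z = -449.5000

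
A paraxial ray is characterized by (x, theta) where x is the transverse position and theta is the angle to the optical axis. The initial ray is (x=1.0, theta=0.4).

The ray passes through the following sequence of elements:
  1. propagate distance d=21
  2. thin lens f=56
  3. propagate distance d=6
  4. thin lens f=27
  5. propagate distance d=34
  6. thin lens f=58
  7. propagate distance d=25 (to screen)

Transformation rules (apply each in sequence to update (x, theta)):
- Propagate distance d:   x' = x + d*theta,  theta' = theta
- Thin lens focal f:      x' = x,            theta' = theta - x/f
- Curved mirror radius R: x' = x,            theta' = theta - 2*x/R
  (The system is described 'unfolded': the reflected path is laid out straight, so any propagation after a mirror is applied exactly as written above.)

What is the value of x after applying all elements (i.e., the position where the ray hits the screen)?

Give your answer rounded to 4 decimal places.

Initial: x=1.0000 theta=0.4000
After 1 (propagate distance d=21): x=9.4000 theta=0.4000
After 2 (thin lens f=56): x=9.4000 theta=13/56 (≈0.2321)
After 3 (propagate distance d=6): x=1511/140 (≈10.7929) theta=13/56 (≈0.2321)
After 4 (thin lens f=27): x=1511/140 (≈10.7929) theta=-181/1080 (≈-0.1676)
After 5 (propagate distance d=34): x=9629/1890 (≈5.0947) theta=-181/1080 (≈-0.1676)
After 6 (thin lens f=58): x=9629/1890 (≈5.0947) theta=-18667/73080 (≈-0.2554)
After 7 (propagate distance d=25 (to screen)): x=-283061/219240 (≈-1.2911) theta=-18667/73080 (≈-0.2554)
Rounded to 4 decimal places: x = -1.2911

Answer: -1.2911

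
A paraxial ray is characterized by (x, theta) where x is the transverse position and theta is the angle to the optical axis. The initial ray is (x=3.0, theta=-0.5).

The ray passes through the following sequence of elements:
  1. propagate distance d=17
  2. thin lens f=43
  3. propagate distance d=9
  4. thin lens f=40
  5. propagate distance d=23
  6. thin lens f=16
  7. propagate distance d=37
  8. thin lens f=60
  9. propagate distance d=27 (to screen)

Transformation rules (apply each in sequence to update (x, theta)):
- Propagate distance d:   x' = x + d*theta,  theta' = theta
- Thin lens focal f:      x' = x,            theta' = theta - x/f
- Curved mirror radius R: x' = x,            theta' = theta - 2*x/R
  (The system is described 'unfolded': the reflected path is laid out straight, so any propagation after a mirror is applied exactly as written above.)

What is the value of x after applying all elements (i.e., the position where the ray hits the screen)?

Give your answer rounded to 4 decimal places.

Initial: x=3.0000 theta=-0.5000
After 1 (propagate distance d=17): x=-5.5000 theta=-0.5000
After 2 (thin lens f=43): x=-5.5000 theta=-16/43 (≈-0.3721)
After 3 (propagate distance d=9): x=-761/86 (≈-8.8488) theta=-16/43 (≈-0.3721)
After 4 (thin lens f=40): x=-761/86 (≈-8.8488) theta=-519/3440 (≈-0.1509)
After 5 (propagate distance d=23): x=-42377/3440 (≈-12.3189) theta=-519/3440 (≈-0.1509)
After 6 (thin lens f=16): x=-42377/3440 (≈-12.3189) theta=34073/55040 (≈0.6191)
After 7 (propagate distance d=37): x=582669/55040 (≈10.5863) theta=34073/55040 (≈0.6191)
After 8 (thin lens f=60): x=582669/55040 (≈10.5863) theta=487237/1100800 (≈0.4426)
After 9 (propagate distance d=27 (to screen)): x=24808779/1100800 (≈22.5370) theta=487237/1100800 (≈0.4426)
Rounded to 4 decimal places: x = 22.5370

Answer: 22.5370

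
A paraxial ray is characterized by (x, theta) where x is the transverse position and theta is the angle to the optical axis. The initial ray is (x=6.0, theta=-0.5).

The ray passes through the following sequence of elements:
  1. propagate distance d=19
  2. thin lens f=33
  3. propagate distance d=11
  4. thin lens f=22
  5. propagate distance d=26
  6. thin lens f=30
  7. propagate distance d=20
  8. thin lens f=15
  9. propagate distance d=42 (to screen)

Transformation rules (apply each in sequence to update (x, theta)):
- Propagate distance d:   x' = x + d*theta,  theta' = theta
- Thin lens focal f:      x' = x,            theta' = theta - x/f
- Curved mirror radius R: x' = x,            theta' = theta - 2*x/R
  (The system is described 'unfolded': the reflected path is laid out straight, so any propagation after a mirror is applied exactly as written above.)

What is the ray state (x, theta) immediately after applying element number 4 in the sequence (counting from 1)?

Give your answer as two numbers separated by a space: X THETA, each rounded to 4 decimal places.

Answer: -7.8333 -0.0379

Derivation:
Initial: x=6.0000 theta=-0.5000
After 1 (propagate distance d=19): x=-3.5000 theta=-0.5000
After 2 (thin lens f=33): x=-3.5000 theta=-13/33 (≈-0.3939)
After 3 (propagate distance d=11): x=-47/6 (≈-7.8333) theta=-13/33 (≈-0.3939)
After 4 (thin lens f=22): x=-47/6 (≈-7.8333) theta=-5/132 (≈-0.0379)
Rounded to 4 decimal places: x = -7.8333, theta = -0.0379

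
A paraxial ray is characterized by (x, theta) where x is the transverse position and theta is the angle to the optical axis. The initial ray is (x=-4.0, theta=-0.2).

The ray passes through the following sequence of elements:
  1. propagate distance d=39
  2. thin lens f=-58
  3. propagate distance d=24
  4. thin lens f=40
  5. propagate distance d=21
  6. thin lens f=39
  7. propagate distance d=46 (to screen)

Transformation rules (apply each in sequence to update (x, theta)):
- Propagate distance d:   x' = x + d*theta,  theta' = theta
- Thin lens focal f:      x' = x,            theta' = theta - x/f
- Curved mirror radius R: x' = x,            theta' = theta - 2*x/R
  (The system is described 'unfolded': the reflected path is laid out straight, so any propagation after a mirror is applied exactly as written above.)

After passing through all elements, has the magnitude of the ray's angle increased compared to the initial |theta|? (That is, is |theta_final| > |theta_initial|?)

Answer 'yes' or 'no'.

Answer: yes

Derivation:
Initial: x=-4.0000 theta=-0.2000
After 1 (propagate distance d=39): x=-11.8000 theta=-0.2000
After 2 (thin lens f=-58): x=-11.8000 theta=-117/290 (≈-0.4034)
After 3 (propagate distance d=24): x=-623/29 (≈-21.4828) theta=-117/290 (≈-0.4034)
After 4 (thin lens f=40): x=-623/29 (≈-21.4828) theta=31/232 (≈0.1336)
After 5 (propagate distance d=21): x=-4333/232 (≈-18.6767) theta=31/232 (≈0.1336)
After 6 (thin lens f=39): x=-4333/232 (≈-18.6767) theta=2771/4524 (≈0.6125)
After 7 (propagate distance d=46 (to screen)): x=85945/9048 (≈9.4988) theta=2771/4524 (≈0.6125)
|theta_initial|=0.2000 |theta_final|=2771/4524 (≈0.6125) -> increased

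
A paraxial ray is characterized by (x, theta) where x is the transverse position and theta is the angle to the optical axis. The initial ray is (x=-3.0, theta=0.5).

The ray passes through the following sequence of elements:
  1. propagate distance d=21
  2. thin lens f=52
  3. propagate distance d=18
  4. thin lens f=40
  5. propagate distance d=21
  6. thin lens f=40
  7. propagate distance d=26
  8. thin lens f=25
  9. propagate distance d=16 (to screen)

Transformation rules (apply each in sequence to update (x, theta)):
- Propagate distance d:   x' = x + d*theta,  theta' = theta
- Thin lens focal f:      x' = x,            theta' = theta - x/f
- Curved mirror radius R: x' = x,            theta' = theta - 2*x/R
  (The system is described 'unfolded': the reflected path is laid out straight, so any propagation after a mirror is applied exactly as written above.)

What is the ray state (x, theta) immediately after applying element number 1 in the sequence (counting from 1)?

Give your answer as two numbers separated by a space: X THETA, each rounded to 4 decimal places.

Answer: 7.5000 0.5000

Derivation:
Initial: x=-3.0000 theta=0.5000
After 1 (propagate distance d=21): x=7.5000 theta=0.5000
Rounded to 4 decimal places: x = 7.5000, theta = 0.5000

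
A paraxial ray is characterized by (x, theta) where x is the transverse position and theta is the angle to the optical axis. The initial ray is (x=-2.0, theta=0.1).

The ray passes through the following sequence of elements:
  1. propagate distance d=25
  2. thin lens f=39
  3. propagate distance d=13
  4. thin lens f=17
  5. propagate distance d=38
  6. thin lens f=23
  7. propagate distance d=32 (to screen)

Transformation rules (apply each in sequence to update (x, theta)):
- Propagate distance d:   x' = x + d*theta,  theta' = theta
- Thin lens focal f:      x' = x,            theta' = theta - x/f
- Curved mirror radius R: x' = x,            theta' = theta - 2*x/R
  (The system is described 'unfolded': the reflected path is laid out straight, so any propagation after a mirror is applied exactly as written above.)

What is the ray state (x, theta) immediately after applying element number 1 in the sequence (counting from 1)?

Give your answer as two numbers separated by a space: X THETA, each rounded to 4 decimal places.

Answer: 0.5000 0.1000

Derivation:
Initial: x=-2.0000 theta=0.1000
After 1 (propagate distance d=25): x=0.5000 theta=0.1000
Rounded to 4 decimal places: x = 0.5000, theta = 0.1000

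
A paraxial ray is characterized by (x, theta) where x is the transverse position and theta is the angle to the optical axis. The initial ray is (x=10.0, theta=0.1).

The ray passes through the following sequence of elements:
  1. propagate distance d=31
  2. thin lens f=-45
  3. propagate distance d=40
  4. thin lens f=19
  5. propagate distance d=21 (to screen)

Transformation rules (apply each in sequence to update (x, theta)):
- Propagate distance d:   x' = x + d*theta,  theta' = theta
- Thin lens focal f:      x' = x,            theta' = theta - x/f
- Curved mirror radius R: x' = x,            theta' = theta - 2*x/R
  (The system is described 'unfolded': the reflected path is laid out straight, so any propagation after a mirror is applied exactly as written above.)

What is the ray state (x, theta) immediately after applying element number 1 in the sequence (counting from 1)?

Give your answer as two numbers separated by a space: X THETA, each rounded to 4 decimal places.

Initial: x=10.0000 theta=0.1000
After 1 (propagate distance d=31): x=13.1000 theta=0.1000
Rounded to 4 decimal places: x = 13.1000, theta = 0.1000

Answer: 13.1000 0.1000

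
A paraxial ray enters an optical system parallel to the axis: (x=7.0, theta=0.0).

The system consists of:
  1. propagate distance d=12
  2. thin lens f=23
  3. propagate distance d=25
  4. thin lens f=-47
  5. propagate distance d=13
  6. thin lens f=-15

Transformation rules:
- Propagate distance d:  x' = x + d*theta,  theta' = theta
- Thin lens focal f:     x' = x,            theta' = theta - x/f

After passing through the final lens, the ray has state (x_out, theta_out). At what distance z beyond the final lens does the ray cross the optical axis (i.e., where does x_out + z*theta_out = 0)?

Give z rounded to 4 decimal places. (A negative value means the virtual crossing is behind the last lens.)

Initial: x=7.0000 theta=0.0000
After 1 (propagate distance d=12): x=7.0000 theta=0.0000
After 2 (thin lens f=23): x=7.0000 theta=-7/23 (≈-0.3043)
After 3 (propagate distance d=25): x=-14/23 (≈-0.6087) theta=-7/23 (≈-0.3043)
After 4 (thin lens f=-47): x=-14/23 (≈-0.6087) theta=-343/1081 (≈-0.3173)
After 5 (propagate distance d=13): x=-5117/1081 (≈-4.7336) theta=-343/1081 (≈-0.3173)
After 6 (thin lens f=-15): x=-5117/1081 (≈-4.7336) theta=-10262/16215 (≈-0.6329)
z_focus = -x_out/theta_out = -(-5117/1081)/(-10262/16215) = -10965/1466 ≈ -7.4795
Rounded to 4 decimal places: z = -7.4795

Answer: -7.4795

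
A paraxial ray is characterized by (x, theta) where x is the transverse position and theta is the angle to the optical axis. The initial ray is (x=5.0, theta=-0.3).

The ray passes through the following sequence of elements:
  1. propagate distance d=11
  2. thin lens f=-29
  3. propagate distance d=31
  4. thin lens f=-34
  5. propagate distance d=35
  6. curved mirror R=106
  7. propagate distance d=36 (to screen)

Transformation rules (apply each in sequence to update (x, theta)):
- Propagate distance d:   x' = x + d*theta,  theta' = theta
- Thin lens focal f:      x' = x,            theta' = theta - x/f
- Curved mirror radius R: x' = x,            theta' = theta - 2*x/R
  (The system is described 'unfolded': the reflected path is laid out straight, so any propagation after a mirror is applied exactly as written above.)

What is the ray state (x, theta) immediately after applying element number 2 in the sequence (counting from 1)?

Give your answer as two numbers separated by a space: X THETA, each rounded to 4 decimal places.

Initial: x=5.0000 theta=-0.3000
After 1 (propagate distance d=11): x=1.7000 theta=-0.3000
After 2 (thin lens f=-29): x=1.7000 theta=-7/29 (≈-0.2414)
Rounded to 4 decimal places: x = 1.7000, theta = -0.2414

Answer: 1.7000 -0.2414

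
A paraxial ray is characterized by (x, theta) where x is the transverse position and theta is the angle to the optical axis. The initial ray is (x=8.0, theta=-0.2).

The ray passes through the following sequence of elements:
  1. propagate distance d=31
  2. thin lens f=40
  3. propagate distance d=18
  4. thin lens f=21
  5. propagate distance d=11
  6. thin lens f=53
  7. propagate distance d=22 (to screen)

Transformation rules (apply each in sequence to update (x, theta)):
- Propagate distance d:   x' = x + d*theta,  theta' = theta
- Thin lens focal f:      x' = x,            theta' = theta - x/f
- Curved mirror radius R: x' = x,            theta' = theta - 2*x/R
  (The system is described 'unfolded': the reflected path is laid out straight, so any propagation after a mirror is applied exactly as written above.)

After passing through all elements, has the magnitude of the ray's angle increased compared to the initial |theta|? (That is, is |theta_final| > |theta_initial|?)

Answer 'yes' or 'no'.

Answer: no

Derivation:
Initial: x=8.0000 theta=-0.2000
After 1 (propagate distance d=31): x=1.8000 theta=-0.2000
After 2 (thin lens f=40): x=1.8000 theta=-0.2450
After 3 (propagate distance d=18): x=-2.6100 theta=-0.2450
After 4 (thin lens f=21): x=-2.6100 theta=-169/1400 (≈-0.1207)
After 5 (propagate distance d=11): x=-5513/1400 (≈-3.9379) theta=-169/1400 (≈-0.1207)
After 6 (thin lens f=53): x=-5513/1400 (≈-3.9379) theta=-123/2650 (≈-0.0464)
After 7 (propagate distance d=22 (to screen)): x=-367957/74200 (≈-4.9590) theta=-123/2650 (≈-0.0464)
|theta_initial|=0.2000 |theta_final|=123/2650 (≈0.0464) -> not increased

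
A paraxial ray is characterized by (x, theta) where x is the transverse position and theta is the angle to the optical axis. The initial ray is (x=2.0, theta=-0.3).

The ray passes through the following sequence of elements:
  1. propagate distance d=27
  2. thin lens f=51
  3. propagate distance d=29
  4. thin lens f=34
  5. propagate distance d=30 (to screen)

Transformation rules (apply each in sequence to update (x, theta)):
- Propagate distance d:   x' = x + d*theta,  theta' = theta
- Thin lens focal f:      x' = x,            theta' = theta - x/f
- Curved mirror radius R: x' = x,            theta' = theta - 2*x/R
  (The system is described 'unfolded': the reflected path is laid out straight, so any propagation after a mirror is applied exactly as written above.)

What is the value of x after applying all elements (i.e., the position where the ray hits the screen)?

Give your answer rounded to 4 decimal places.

Answer: -6.7449

Derivation:
Initial: x=2.0000 theta=-0.3000
After 1 (propagate distance d=27): x=-6.1000 theta=-0.3000
After 2 (thin lens f=51): x=-6.1000 theta=-46/255 (≈-0.1804)
After 3 (propagate distance d=29): x=-5779/510 (≈-11.3314) theta=-46/255 (≈-0.1804)
After 4 (thin lens f=34): x=-5779/510 (≈-11.3314) theta=2651/17340 (≈0.1529)
After 5 (propagate distance d=30 (to screen)): x=-29239/4335 (≈-6.7449) theta=2651/17340 (≈0.1529)
Rounded to 4 decimal places: x = -6.7449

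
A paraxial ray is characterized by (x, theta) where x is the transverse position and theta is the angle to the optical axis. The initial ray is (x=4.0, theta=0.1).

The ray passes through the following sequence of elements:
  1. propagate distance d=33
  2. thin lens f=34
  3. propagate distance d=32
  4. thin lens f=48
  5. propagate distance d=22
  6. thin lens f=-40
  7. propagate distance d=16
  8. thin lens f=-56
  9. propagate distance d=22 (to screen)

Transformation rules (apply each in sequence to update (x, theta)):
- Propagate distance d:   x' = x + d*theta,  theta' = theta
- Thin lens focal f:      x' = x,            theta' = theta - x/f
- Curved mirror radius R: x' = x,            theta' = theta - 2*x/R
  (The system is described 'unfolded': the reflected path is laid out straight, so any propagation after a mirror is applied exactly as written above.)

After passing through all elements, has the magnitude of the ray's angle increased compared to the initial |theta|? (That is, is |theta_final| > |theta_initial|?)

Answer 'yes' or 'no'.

Initial: x=4.0000 theta=0.1000
After 1 (propagate distance d=33): x=7.3000 theta=0.1000
After 2 (thin lens f=34): x=7.3000 theta=-39/340 (≈-0.1147)
After 3 (propagate distance d=32): x=617/170 (≈3.6294) theta=-39/340 (≈-0.1147)
After 4 (thin lens f=48): x=617/170 (≈3.6294) theta=-1553/8160 (≈-0.1903)
After 5 (propagate distance d=22): x=-455/816 (≈-0.5576) theta=-1553/8160 (≈-0.1903)
After 6 (thin lens f=-40): x=-455/816 (≈-0.5576) theta=-6667/32640 (≈-0.2043)
After 7 (propagate distance d=16): x=-5203/1360 (≈-3.8257) theta=-6667/32640 (≈-0.2043)
After 8 (thin lens f=-56): x=-5203/1360 (≈-3.8257) theta=-31139/114240 (≈-0.2726)
After 9 (propagate distance d=22 (to screen)): x=-112211/11424 (≈-9.8224) theta=-31139/114240 (≈-0.2726)
|theta_initial|=0.1000 |theta_final|=31139/114240 (≈0.2726) -> increased

Answer: yes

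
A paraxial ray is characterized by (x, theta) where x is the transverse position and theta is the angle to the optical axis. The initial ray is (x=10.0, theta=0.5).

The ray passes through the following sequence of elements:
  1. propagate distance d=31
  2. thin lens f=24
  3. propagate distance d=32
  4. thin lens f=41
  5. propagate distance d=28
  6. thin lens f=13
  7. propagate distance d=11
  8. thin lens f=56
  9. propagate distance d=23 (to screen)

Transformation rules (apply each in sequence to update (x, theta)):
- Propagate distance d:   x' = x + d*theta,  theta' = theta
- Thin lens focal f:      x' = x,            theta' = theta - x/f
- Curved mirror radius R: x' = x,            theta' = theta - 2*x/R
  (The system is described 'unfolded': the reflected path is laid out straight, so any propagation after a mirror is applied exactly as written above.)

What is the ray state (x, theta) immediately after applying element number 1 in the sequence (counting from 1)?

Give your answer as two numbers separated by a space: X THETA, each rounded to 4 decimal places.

Initial: x=10.0000 theta=0.5000
After 1 (propagate distance d=31): x=25.5000 theta=0.5000
Rounded to 4 decimal places: x = 25.5000, theta = 0.5000

Answer: 25.5000 0.5000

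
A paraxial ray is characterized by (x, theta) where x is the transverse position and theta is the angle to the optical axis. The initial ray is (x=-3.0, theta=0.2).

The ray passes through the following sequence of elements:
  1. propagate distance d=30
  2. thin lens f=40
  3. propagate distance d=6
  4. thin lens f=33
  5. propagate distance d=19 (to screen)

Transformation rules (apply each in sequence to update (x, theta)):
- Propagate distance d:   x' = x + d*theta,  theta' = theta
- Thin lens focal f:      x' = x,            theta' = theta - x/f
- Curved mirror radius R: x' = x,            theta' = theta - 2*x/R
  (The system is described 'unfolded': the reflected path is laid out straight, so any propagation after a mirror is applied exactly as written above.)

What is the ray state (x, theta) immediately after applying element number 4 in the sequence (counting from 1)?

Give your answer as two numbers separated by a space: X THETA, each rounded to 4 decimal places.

Initial: x=-3.0000 theta=0.2000
After 1 (propagate distance d=30): x=3.0000 theta=0.2000
After 2 (thin lens f=40): x=3.0000 theta=0.1250
After 3 (propagate distance d=6): x=3.7500 theta=0.1250
After 4 (thin lens f=33): x=3.7500 theta=1/88 (≈0.0114)
Rounded to 4 decimal places: x = 3.7500, theta = 0.0114

Answer: 3.7500 0.0114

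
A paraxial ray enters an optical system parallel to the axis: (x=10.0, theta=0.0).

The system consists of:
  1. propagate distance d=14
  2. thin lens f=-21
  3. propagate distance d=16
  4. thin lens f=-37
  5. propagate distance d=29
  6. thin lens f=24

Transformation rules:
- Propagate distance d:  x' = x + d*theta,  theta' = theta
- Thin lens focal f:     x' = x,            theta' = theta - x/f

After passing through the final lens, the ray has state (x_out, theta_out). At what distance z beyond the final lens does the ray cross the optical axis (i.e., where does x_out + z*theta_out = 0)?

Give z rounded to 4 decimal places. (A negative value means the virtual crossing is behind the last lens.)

Answer: 48.5106

Derivation:
Initial: x=10.0000 theta=0.0000
After 1 (propagate distance d=14): x=10.0000 theta=0.0000
After 2 (thin lens f=-21): x=10.0000 theta=10/21 (≈0.4762)
After 3 (propagate distance d=16): x=370/21 (≈17.6190) theta=10/21 (≈0.4762)
After 4 (thin lens f=-37): x=370/21 (≈17.6190) theta=20/21 (≈0.9524)
After 5 (propagate distance d=29): x=950/21 (≈45.2381) theta=20/21 (≈0.9524)
After 6 (thin lens f=24): x=950/21 (≈45.2381) theta=-235/252 (≈-0.9325)
z_focus = -x_out/theta_out = -(950/21)/(-235/252) = 2280/47 ≈ 48.5106
Rounded to 4 decimal places: z = 48.5106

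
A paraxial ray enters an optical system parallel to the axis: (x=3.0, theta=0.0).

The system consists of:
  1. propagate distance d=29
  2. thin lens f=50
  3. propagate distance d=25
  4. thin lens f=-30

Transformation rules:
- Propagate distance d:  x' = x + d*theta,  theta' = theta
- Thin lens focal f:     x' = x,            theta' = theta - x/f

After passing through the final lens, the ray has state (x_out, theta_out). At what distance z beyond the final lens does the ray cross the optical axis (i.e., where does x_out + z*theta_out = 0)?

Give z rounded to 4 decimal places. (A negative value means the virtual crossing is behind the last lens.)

Answer: 150.0000

Derivation:
Initial: x=3.0000 theta=0.0000
After 1 (propagate distance d=29): x=3.0000 theta=0.0000
After 2 (thin lens f=50): x=3.0000 theta=-0.0600
After 3 (propagate distance d=25): x=1.5000 theta=-0.0600
After 4 (thin lens f=-30): x=1.5000 theta=-0.0100
z_focus = -x_out/theta_out = -(1.5000)/(-0.0100) = 150.0000
Rounded to 4 decimal places: z = 150.0000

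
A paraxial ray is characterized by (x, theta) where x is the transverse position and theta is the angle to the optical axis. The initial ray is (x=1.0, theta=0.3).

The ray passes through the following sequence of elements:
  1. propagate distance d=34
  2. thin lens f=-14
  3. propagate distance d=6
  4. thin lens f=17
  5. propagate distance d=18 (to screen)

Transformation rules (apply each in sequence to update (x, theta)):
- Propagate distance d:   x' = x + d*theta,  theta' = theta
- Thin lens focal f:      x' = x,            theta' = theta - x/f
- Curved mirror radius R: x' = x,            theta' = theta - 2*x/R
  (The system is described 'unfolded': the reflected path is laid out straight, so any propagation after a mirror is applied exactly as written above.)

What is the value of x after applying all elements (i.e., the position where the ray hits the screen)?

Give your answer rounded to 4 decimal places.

Answer: 18.7529

Derivation:
Initial: x=1.0000 theta=0.3000
After 1 (propagate distance d=34): x=11.2000 theta=0.3000
After 2 (thin lens f=-14): x=11.2000 theta=1.1000
After 3 (propagate distance d=6): x=17.8000 theta=1.1000
After 4 (thin lens f=17): x=17.8000 theta=9/170 (≈0.0529)
After 5 (propagate distance d=18 (to screen)): x=1594/85 (≈18.7529) theta=9/170 (≈0.0529)
Rounded to 4 decimal places: x = 18.7529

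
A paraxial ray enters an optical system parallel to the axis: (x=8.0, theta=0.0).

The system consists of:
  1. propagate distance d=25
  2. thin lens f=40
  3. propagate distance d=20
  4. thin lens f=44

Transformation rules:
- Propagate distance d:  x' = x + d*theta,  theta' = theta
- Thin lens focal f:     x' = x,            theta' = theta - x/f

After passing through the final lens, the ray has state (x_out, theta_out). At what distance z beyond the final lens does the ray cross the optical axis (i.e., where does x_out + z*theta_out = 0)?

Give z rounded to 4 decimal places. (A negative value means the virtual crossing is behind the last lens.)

Initial: x=8.0000 theta=0.0000
After 1 (propagate distance d=25): x=8.0000 theta=0.0000
After 2 (thin lens f=40): x=8.0000 theta=-0.2000
After 3 (propagate distance d=20): x=4.0000 theta=-0.2000
After 4 (thin lens f=44): x=4.0000 theta=-16/55 (≈-0.2909)
z_focus = -x_out/theta_out = -(4.0000)/(-16/55) = 13.7500
Rounded to 4 decimal places: z = 13.7500

Answer: 13.7500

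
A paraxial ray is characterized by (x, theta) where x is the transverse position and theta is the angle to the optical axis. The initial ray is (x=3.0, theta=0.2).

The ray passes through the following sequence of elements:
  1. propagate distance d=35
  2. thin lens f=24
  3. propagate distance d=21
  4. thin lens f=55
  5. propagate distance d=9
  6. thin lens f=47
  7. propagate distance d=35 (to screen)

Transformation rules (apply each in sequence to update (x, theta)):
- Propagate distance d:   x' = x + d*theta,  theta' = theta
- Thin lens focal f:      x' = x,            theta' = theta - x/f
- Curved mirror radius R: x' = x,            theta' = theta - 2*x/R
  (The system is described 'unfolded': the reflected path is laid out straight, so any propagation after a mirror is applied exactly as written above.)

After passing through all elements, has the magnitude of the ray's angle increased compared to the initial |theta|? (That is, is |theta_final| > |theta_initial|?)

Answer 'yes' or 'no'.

Initial: x=3.0000 theta=0.2000
After 1 (propagate distance d=35): x=10.0000 theta=0.2000
After 2 (thin lens f=24): x=10.0000 theta=-13/60 (≈-0.2167)
After 3 (propagate distance d=21): x=5.4500 theta=-13/60 (≈-0.2167)
After 4 (thin lens f=55): x=5.4500 theta=-521/1650 (≈-0.3158)
After 5 (propagate distance d=9): x=2869/1100 (≈2.6082) theta=-521/1650 (≈-0.3158)
After 6 (thin lens f=47): x=2869/1100 (≈2.6082) theta=-57581/155100 (≈-0.3713)
After 7 (propagate distance d=35 (to screen)): x=-805403/77550 (≈-10.3856) theta=-57581/155100 (≈-0.3713)
|theta_initial|=0.2000 |theta_final|=57581/155100 (≈0.3713) -> increased

Answer: yes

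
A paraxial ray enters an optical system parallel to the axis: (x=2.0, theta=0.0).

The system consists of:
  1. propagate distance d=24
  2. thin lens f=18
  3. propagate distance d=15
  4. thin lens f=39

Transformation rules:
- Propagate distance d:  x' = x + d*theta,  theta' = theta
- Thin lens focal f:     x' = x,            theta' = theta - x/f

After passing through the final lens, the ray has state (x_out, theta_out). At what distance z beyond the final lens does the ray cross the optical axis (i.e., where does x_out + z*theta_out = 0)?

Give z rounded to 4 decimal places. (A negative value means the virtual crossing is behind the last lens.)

Answer: 2.7857

Derivation:
Initial: x=2.0000 theta=0.0000
After 1 (propagate distance d=24): x=2.0000 theta=0.0000
After 2 (thin lens f=18): x=2.0000 theta=-1/9 (≈-0.1111)
After 3 (propagate distance d=15): x=1/3 (≈0.3333) theta=-1/9 (≈-0.1111)
After 4 (thin lens f=39): x=1/3 (≈0.3333) theta=-14/117 (≈-0.1197)
z_focus = -x_out/theta_out = -(1/3)/(-14/117) = 39/14 ≈ 2.7857
Rounded to 4 decimal places: z = 2.7857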